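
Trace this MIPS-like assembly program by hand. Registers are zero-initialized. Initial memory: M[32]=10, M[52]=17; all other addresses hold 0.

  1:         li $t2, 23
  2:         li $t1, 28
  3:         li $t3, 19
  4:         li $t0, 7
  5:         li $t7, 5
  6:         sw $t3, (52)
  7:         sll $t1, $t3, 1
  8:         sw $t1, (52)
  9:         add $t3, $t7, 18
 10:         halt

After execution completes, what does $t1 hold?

38

$t2=23
$t1=28
$t3=19
$t0=7
$t7=5
sw $t3, (52) → M[52]=19
$t1=19<<1=38
sw $t1, (52) → M[52]=38
$t3=5+18=23
halt.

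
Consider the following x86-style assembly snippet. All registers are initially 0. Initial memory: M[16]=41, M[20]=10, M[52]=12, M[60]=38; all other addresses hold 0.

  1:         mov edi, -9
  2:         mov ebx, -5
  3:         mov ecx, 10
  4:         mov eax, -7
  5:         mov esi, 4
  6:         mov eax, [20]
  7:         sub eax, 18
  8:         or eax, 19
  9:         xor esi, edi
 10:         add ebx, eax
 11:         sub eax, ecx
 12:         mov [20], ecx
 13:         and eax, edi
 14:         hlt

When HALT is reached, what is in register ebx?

after mov edi, -9: edi=-9
after mov ebx, -5: ebx=-5
after mov ecx, 10: ecx=10
after mov eax, -7: eax=-7
after mov esi, 4: esi=4
after mov eax, [20]: eax=M[20]=10
after sub eax, 18: eax=10-18=-8
after or eax, 19: eax=(-8)|19=-5
after xor esi, edi: esi=4^(-9)=-13
after add ebx, eax: ebx=(-5)+(-5)=-10
after sub eax, ecx: eax=(-5)-10=-15
mov [20], ecx → M[20]=10
after and eax, edi: eax=(-15)&(-9)=-15
halt.

-10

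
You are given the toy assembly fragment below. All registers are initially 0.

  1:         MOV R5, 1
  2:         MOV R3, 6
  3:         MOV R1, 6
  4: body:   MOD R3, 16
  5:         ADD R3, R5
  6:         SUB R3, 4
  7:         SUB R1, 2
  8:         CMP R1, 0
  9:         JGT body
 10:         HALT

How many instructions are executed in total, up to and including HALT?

MOV R5, 1 → R5=1
MOV R3, 6 → R3=6
MOV R1, 6 → R1=6
MOD R3, 16 → R3=6%16=6
ADD R3, R5 → R3=6+1=7
SUB R3, 4 → R3=7-4=3
SUB R1, 2 → R1=6-2=4
CMP R1, 0  (cmp 4,0)
JGT body: taken
MOD R3, 16 → R3=3%16=3
ADD R3, R5 → R3=3+1=4
SUB R3, 4 → R3=4-4=0
SUB R1, 2 → R1=4-2=2
CMP R1, 0  (cmp 2,0)
JGT body: taken
MOD R3, 16 → R3=0%16=0
ADD R3, R5 → R3=0+1=1
SUB R3, 4 → R3=1-4=-3
SUB R1, 2 → R1=2-2=0
CMP R1, 0  (cmp 0,0)
JGT body: not taken
halt.
Total executed instructions: 22.

22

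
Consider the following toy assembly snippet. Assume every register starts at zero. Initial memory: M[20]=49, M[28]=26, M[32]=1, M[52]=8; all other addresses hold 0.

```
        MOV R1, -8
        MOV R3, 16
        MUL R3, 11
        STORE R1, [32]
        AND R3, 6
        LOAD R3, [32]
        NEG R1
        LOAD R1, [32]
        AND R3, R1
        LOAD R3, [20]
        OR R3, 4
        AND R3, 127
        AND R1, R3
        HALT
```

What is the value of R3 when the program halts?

53

after MOV R1, -8: R1=-8
after MOV R3, 16: R3=16
after MUL R3, 11: R3=16*11=176
STORE R1, [32] → M[32]=-8
after AND R3, 6: R3=176&6=0
after LOAD R3, [32]: R3=M[32]=-8
after NEG R1: R1=-(-8)=8
after LOAD R1, [32]: R1=M[32]=-8
after AND R3, R1: R3=(-8)&(-8)=-8
after LOAD R3, [20]: R3=M[20]=49
after OR R3, 4: R3=49|4=53
after AND R3, 127: R3=53&127=53
after AND R1, R3: R1=(-8)&53=48
halt.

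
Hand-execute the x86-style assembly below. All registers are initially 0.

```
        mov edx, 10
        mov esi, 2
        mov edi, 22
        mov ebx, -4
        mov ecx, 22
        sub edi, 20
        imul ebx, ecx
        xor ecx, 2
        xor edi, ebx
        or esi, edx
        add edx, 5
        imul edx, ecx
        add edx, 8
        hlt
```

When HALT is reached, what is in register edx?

308

after mov edx, 10: edx=10
after mov esi, 2: esi=2
after mov edi, 22: edi=22
after mov ebx, -4: ebx=-4
after mov ecx, 22: ecx=22
after sub edi, 20: edi=22-20=2
after imul ebx, ecx: ebx=(-4)*22=-88
after xor ecx, 2: ecx=22^2=20
after xor edi, ebx: edi=2^(-88)=-86
after or esi, edx: esi=2|10=10
after add edx, 5: edx=10+5=15
after imul edx, ecx: edx=15*20=300
after add edx, 8: edx=300+8=308
halt.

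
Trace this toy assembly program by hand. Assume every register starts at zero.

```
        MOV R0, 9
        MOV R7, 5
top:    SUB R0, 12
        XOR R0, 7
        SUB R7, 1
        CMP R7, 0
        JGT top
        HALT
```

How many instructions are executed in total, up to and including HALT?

MOV R0, 9 → R0=9
MOV R7, 5 → R7=5
SUB R0, 12 → R0=9-12=-3
XOR R0, 7 → R0=(-3)^7=-6
SUB R7, 1 → R7=5-1=4
CMP R7, 0  (cmp 4,0)
JGT top: taken
SUB R0, 12 → R0=(-6)-12=-18
XOR R0, 7 → R0=(-18)^7=-23
SUB R7, 1 → R7=4-1=3
CMP R7, 0  (cmp 3,0)
JGT top: taken
SUB R0, 12 → R0=(-23)-12=-35
XOR R0, 7 → R0=(-35)^7=-38
SUB R7, 1 → R7=3-1=2
CMP R7, 0  (cmp 2,0)
JGT top: taken
SUB R0, 12 → R0=(-38)-12=-50
XOR R0, 7 → R0=(-50)^7=-55
SUB R7, 1 → R7=2-1=1
CMP R7, 0  (cmp 1,0)
JGT top: taken
SUB R0, 12 → R0=(-55)-12=-67
XOR R0, 7 → R0=(-67)^7=-70
SUB R7, 1 → R7=1-1=0
CMP R7, 0  (cmp 0,0)
JGT top: not taken
halt.
Total executed instructions: 28.

28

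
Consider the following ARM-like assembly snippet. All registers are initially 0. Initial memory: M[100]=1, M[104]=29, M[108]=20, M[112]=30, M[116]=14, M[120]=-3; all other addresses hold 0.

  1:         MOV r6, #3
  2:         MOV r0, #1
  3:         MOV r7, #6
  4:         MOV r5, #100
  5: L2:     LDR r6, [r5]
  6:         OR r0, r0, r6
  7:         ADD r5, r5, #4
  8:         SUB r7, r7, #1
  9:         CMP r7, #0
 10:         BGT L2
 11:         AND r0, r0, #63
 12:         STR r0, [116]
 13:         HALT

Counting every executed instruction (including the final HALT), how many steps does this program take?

after MOV r6, #3: r6=3
after MOV r0, #1: r0=1
after MOV r7, #6: r7=6
after MOV r5, #100: r5=100
after LDR r6, [r5]: r6=M[100]=1
after OR r0, r0, r6: r0=1|1=1
after ADD r5, r5, #4: r5=100+4=104
after SUB r7, r7, #1: r7=6-1=5
CMP r7, #0  (cmp 5,0)
BGT L2: taken
after LDR r6, [r5]: r6=M[104]=29
after OR r0, r0, r6: r0=1|29=29
after ADD r5, r5, #4: r5=104+4=108
after SUB r7, r7, #1: r7=5-1=4
CMP r7, #0  (cmp 4,0)
BGT L2: taken
after LDR r6, [r5]: r6=M[108]=20
after OR r0, r0, r6: r0=29|20=29
after ADD r5, r5, #4: r5=108+4=112
after SUB r7, r7, #1: r7=4-1=3
CMP r7, #0  (cmp 3,0)
BGT L2: taken
after LDR r6, [r5]: r6=M[112]=30
after OR r0, r0, r6: r0=29|30=31
after ADD r5, r5, #4: r5=112+4=116
after SUB r7, r7, #1: r7=3-1=2
CMP r7, #0  (cmp 2,0)
BGT L2: taken
after LDR r6, [r5]: r6=M[116]=14
after OR r0, r0, r6: r0=31|14=31
after ADD r5, r5, #4: r5=116+4=120
after SUB r7, r7, #1: r7=2-1=1
CMP r7, #0  (cmp 1,0)
BGT L2: taken
after LDR r6, [r5]: r6=M[120]=-3
after OR r0, r0, r6: r0=31|(-3)=-1
after ADD r5, r5, #4: r5=120+4=124
after SUB r7, r7, #1: r7=1-1=0
CMP r7, #0  (cmp 0,0)
BGT L2: not taken
after AND r0, r0, #63: r0=(-1)&63=63
STR r0, [116] → M[116]=63
halt.
Total executed instructions: 43.

43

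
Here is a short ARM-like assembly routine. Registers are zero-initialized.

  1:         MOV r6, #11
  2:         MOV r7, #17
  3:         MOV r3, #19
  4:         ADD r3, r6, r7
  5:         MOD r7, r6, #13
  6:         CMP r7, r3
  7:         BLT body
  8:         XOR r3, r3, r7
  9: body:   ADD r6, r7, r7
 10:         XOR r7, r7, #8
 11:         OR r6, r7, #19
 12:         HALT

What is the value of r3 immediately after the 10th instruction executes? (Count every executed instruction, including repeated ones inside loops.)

28

r6=11
r7=17
r3=19
r3=11+17=28
r7=11%13=11
CMP r7, r3  (cmp 11,28)
BLT body: taken
r6=11+11=22
r7=11^8=3
r6=3|19=19
After step 10: r3 = 28.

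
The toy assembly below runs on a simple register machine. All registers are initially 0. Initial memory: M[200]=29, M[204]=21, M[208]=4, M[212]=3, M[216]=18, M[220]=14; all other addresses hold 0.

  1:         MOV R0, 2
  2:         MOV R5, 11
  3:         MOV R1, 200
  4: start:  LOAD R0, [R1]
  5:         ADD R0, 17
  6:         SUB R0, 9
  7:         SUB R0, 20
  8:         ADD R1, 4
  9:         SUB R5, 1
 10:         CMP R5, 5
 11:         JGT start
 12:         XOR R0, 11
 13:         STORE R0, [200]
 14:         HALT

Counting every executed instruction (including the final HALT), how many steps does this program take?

after MOV R0, 2: R0=2
after MOV R5, 11: R5=11
after MOV R1, 200: R1=200
after LOAD R0, [R1]: R0=M[200]=29
after ADD R0, 17: R0=29+17=46
after SUB R0, 9: R0=46-9=37
after SUB R0, 20: R0=37-20=17
after ADD R1, 4: R1=200+4=204
after SUB R5, 1: R5=11-1=10
CMP R5, 5  (cmp 10,5)
JGT start: taken
after LOAD R0, [R1]: R0=M[204]=21
after ADD R0, 17: R0=21+17=38
after SUB R0, 9: R0=38-9=29
after SUB R0, 20: R0=29-20=9
after ADD R1, 4: R1=204+4=208
after SUB R5, 1: R5=10-1=9
CMP R5, 5  (cmp 9,5)
JGT start: taken
after LOAD R0, [R1]: R0=M[208]=4
after ADD R0, 17: R0=4+17=21
after SUB R0, 9: R0=21-9=12
after SUB R0, 20: R0=12-20=-8
after ADD R1, 4: R1=208+4=212
after SUB R5, 1: R5=9-1=8
CMP R5, 5  (cmp 8,5)
JGT start: taken
after LOAD R0, [R1]: R0=M[212]=3
after ADD R0, 17: R0=3+17=20
after SUB R0, 9: R0=20-9=11
after SUB R0, 20: R0=11-20=-9
after ADD R1, 4: R1=212+4=216
after SUB R5, 1: R5=8-1=7
CMP R5, 5  (cmp 7,5)
JGT start: taken
after LOAD R0, [R1]: R0=M[216]=18
after ADD R0, 17: R0=18+17=35
after SUB R0, 9: R0=35-9=26
after SUB R0, 20: R0=26-20=6
after ADD R1, 4: R1=216+4=220
after SUB R5, 1: R5=7-1=6
CMP R5, 5  (cmp 6,5)
JGT start: taken
after LOAD R0, [R1]: R0=M[220]=14
after ADD R0, 17: R0=14+17=31
after SUB R0, 9: R0=31-9=22
after SUB R0, 20: R0=22-20=2
after ADD R1, 4: R1=220+4=224
after SUB R5, 1: R5=6-1=5
CMP R5, 5  (cmp 5,5)
JGT start: not taken
after XOR R0, 11: R0=2^11=9
STORE R0, [200] → M[200]=9
halt.
Total executed instructions: 54.

54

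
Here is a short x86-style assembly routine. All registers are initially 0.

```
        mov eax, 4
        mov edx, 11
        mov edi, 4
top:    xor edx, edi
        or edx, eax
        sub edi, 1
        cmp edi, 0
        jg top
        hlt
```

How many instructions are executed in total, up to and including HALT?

24

mov eax, 4 → eax=4
mov edx, 11 → edx=11
mov edi, 4 → edi=4
xor edx, edi → edx=11^4=15
or edx, eax → edx=15|4=15
sub edi, 1 → edi=4-1=3
cmp edi, 0  (cmp 3,0)
jg top: taken
xor edx, edi → edx=15^3=12
or edx, eax → edx=12|4=12
sub edi, 1 → edi=3-1=2
cmp edi, 0  (cmp 2,0)
jg top: taken
xor edx, edi → edx=12^2=14
or edx, eax → edx=14|4=14
sub edi, 1 → edi=2-1=1
cmp edi, 0  (cmp 1,0)
jg top: taken
xor edx, edi → edx=14^1=15
or edx, eax → edx=15|4=15
sub edi, 1 → edi=1-1=0
cmp edi, 0  (cmp 0,0)
jg top: not taken
halt.
Total executed instructions: 24.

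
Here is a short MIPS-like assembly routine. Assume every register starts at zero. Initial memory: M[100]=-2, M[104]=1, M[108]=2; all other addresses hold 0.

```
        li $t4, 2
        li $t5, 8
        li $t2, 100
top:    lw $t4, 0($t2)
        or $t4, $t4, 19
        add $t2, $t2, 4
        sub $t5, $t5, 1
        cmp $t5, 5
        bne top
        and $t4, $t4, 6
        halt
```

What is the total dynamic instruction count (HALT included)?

23

li $t4, 2 → $t4=2
li $t5, 8 → $t5=8
li $t2, 100 → $t2=100
lw $t4, 0($t2) → $t4=M[100]=-2
or $t4, $t4, 19 → $t4=(-2)|19=-1
add $t2, $t2, 4 → $t2=100+4=104
sub $t5, $t5, 1 → $t5=8-1=7
cmp $t5, 5  (cmp 7,5)
bne top: taken
lw $t4, 0($t2) → $t4=M[104]=1
or $t4, $t4, 19 → $t4=1|19=19
add $t2, $t2, 4 → $t2=104+4=108
sub $t5, $t5, 1 → $t5=7-1=6
cmp $t5, 5  (cmp 6,5)
bne top: taken
lw $t4, 0($t2) → $t4=M[108]=2
or $t4, $t4, 19 → $t4=2|19=19
add $t2, $t2, 4 → $t2=108+4=112
sub $t5, $t5, 1 → $t5=6-1=5
cmp $t5, 5  (cmp 5,5)
bne top: not taken
and $t4, $t4, 6 → $t4=19&6=2
halt.
Total executed instructions: 23.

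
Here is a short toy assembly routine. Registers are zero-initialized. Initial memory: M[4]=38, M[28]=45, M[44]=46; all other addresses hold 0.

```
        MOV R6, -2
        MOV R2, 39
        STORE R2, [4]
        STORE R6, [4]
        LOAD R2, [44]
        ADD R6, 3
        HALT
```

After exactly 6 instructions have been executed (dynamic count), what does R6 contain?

1

R6=-2
R2=39
STORE R2, [4] → M[4]=39
STORE R6, [4] → M[4]=-2
R2=M[44]=46
R6=(-2)+3=1
After step 6: R6 = 1.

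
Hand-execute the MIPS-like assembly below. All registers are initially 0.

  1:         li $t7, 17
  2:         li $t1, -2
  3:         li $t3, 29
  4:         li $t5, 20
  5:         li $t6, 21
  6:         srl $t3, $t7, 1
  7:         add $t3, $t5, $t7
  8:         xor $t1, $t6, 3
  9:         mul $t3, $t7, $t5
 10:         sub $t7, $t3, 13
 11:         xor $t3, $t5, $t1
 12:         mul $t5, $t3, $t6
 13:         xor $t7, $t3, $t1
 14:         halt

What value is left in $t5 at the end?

42

li $t7, 17 → $t7=17
li $t1, -2 → $t1=-2
li $t3, 29 → $t3=29
li $t5, 20 → $t5=20
li $t6, 21 → $t6=21
srl $t3, $t7, 1 → $t3=17>>1=8
add $t3, $t5, $t7 → $t3=20+17=37
xor $t1, $t6, 3 → $t1=21^3=22
mul $t3, $t7, $t5 → $t3=17*20=340
sub $t7, $t3, 13 → $t7=340-13=327
xor $t3, $t5, $t1 → $t3=20^22=2
mul $t5, $t3, $t6 → $t5=2*21=42
xor $t7, $t3, $t1 → $t7=2^22=20
halt.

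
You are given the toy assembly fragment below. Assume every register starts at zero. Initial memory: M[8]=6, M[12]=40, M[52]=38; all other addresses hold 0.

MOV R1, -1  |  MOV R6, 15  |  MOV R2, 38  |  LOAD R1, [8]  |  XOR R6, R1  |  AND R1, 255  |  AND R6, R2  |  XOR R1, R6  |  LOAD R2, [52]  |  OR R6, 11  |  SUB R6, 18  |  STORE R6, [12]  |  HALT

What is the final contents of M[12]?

-7

MOV R1, -1 → R1=-1
MOV R6, 15 → R6=15
MOV R2, 38 → R2=38
LOAD R1, [8] → R1=M[8]=6
XOR R6, R1 → R6=15^6=9
AND R1, 255 → R1=6&255=6
AND R6, R2 → R6=9&38=0
XOR R1, R6 → R1=6^0=6
LOAD R2, [52] → R2=M[52]=38
OR R6, 11 → R6=0|11=11
SUB R6, 18 → R6=11-18=-7
STORE R6, [12] → M[12]=-7
halt.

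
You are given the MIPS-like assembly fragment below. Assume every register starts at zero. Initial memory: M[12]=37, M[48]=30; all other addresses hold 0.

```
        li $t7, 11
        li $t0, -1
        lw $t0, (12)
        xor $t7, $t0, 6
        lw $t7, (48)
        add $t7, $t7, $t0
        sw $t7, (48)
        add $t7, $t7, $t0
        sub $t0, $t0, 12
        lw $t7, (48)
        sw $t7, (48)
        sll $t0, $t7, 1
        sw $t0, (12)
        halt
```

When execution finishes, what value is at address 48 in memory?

67

after li $t7, 11: $t7=11
after li $t0, -1: $t0=-1
after lw $t0, (12): $t0=M[12]=37
after xor $t7, $t0, 6: $t7=37^6=35
after lw $t7, (48): $t7=M[48]=30
after add $t7, $t7, $t0: $t7=30+37=67
sw $t7, (48) → M[48]=67
after add $t7, $t7, $t0: $t7=67+37=104
after sub $t0, $t0, 12: $t0=37-12=25
after lw $t7, (48): $t7=M[48]=67
sw $t7, (48) → M[48]=67
after sll $t0, $t7, 1: $t0=67<<1=134
sw $t0, (12) → M[12]=134
halt.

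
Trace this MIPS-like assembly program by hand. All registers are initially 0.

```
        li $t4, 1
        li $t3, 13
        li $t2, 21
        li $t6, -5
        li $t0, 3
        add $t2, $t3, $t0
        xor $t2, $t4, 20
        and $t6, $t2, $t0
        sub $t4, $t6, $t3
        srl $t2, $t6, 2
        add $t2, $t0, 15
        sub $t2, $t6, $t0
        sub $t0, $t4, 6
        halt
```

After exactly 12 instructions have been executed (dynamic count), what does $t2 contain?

$t4=1
$t3=13
$t2=21
$t6=-5
$t0=3
$t2=13+3=16
$t2=1^20=21
$t6=21&3=1
$t4=1-13=-12
$t2=1>>2=0
$t2=3+15=18
$t2=1-3=-2
After step 12: $t2 = -2.

-2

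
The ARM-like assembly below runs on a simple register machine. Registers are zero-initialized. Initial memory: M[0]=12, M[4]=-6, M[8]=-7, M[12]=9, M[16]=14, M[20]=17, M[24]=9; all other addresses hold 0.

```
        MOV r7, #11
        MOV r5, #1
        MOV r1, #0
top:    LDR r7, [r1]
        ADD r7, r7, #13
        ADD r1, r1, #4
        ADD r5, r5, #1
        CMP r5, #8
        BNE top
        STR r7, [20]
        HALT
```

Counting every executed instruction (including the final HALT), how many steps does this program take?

r7=11
r5=1
r1=0
r7=M[0]=12
r7=12+13=25
r1=0+4=4
r5=1+1=2
CMP r5, #8  (cmp 2,8)
BNE top: taken
r7=M[4]=-6
r7=(-6)+13=7
r1=4+4=8
r5=2+1=3
CMP r5, #8  (cmp 3,8)
BNE top: taken
r7=M[8]=-7
r7=(-7)+13=6
r1=8+4=12
r5=3+1=4
CMP r5, #8  (cmp 4,8)
BNE top: taken
r7=M[12]=9
r7=9+13=22
r1=12+4=16
r5=4+1=5
CMP r5, #8  (cmp 5,8)
BNE top: taken
r7=M[16]=14
r7=14+13=27
r1=16+4=20
r5=5+1=6
CMP r5, #8  (cmp 6,8)
BNE top: taken
r7=M[20]=17
r7=17+13=30
r1=20+4=24
r5=6+1=7
CMP r5, #8  (cmp 7,8)
BNE top: taken
r7=M[24]=9
r7=9+13=22
r1=24+4=28
r5=7+1=8
CMP r5, #8  (cmp 8,8)
BNE top: not taken
STR r7, [20] → M[20]=22
halt.
Total executed instructions: 47.

47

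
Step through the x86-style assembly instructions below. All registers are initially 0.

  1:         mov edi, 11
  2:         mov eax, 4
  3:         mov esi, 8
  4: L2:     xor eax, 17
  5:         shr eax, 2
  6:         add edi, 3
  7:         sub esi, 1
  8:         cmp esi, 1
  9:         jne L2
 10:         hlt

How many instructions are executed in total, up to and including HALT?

after mov edi, 11: edi=11
after mov eax, 4: eax=4
after mov esi, 8: esi=8
after xor eax, 17: eax=4^17=21
after shr eax, 2: eax=21>>2=5
after add edi, 3: edi=11+3=14
after sub esi, 1: esi=8-1=7
cmp esi, 1  (cmp 7,1)
jne L2: taken
after xor eax, 17: eax=5^17=20
after shr eax, 2: eax=20>>2=5
after add edi, 3: edi=14+3=17
after sub esi, 1: esi=7-1=6
cmp esi, 1  (cmp 6,1)
jne L2: taken
after xor eax, 17: eax=5^17=20
after shr eax, 2: eax=20>>2=5
after add edi, 3: edi=17+3=20
after sub esi, 1: esi=6-1=5
cmp esi, 1  (cmp 5,1)
jne L2: taken
after xor eax, 17: eax=5^17=20
after shr eax, 2: eax=20>>2=5
after add edi, 3: edi=20+3=23
after sub esi, 1: esi=5-1=4
cmp esi, 1  (cmp 4,1)
jne L2: taken
after xor eax, 17: eax=5^17=20
after shr eax, 2: eax=20>>2=5
after add edi, 3: edi=23+3=26
after sub esi, 1: esi=4-1=3
cmp esi, 1  (cmp 3,1)
jne L2: taken
after xor eax, 17: eax=5^17=20
after shr eax, 2: eax=20>>2=5
after add edi, 3: edi=26+3=29
after sub esi, 1: esi=3-1=2
cmp esi, 1  (cmp 2,1)
jne L2: taken
after xor eax, 17: eax=5^17=20
after shr eax, 2: eax=20>>2=5
after add edi, 3: edi=29+3=32
after sub esi, 1: esi=2-1=1
cmp esi, 1  (cmp 1,1)
jne L2: not taken
halt.
Total executed instructions: 46.

46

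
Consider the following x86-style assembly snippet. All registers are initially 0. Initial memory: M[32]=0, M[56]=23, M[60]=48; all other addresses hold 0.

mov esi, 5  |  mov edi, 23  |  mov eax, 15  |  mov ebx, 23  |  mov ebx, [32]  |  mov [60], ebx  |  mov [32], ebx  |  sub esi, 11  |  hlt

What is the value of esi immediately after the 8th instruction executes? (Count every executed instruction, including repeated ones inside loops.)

-6

esi=5
edi=23
eax=15
ebx=23
ebx=M[32]=0
mov [60], ebx → M[60]=0
mov [32], ebx → M[32]=0
esi=5-11=-6
After step 8: esi = -6.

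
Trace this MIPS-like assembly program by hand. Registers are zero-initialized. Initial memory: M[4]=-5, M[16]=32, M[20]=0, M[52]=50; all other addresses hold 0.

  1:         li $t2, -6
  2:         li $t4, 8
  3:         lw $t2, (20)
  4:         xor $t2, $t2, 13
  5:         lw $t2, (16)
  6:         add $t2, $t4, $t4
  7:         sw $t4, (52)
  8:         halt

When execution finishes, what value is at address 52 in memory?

8

li $t2, -6 → $t2=-6
li $t4, 8 → $t4=8
lw $t2, (20) → $t2=M[20]=0
xor $t2, $t2, 13 → $t2=0^13=13
lw $t2, (16) → $t2=M[16]=32
add $t2, $t4, $t4 → $t2=8+8=16
sw $t4, (52) → M[52]=8
halt.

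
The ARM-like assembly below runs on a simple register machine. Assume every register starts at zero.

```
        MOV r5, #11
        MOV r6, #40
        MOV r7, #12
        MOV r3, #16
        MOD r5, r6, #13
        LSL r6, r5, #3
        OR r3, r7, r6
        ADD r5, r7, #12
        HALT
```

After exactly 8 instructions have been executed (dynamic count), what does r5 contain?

24

MOV r5, #11 → r5=11
MOV r6, #40 → r6=40
MOV r7, #12 → r7=12
MOV r3, #16 → r3=16
MOD r5, r6, #13 → r5=40%13=1
LSL r6, r5, #3 → r6=1<<3=8
OR r3, r7, r6 → r3=12|8=12
ADD r5, r7, #12 → r5=12+12=24
After step 8: r5 = 24.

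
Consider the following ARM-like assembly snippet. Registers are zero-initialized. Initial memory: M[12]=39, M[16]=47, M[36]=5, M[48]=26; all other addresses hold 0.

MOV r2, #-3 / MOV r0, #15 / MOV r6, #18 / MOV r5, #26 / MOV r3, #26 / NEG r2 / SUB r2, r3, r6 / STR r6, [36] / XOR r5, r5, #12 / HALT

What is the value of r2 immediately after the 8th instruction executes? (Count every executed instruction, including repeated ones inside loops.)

after MOV r2, #-3: r2=-3
after MOV r0, #15: r0=15
after MOV r6, #18: r6=18
after MOV r5, #26: r5=26
after MOV r3, #26: r3=26
after NEG r2: r2=-(-3)=3
after SUB r2, r3, r6: r2=26-18=8
STR r6, [36] → M[36]=18
After step 8: r2 = 8.

8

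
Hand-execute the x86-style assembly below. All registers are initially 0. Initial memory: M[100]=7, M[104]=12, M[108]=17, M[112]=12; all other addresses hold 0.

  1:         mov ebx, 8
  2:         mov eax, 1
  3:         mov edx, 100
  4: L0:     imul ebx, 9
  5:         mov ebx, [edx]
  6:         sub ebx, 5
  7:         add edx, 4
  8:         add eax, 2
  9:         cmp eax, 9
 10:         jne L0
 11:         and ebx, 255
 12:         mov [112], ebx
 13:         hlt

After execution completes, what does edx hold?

mov ebx, 8 → ebx=8
mov eax, 1 → eax=1
mov edx, 100 → edx=100
imul ebx, 9 → ebx=8*9=72
mov ebx, [edx] → ebx=M[100]=7
sub ebx, 5 → ebx=7-5=2
add edx, 4 → edx=100+4=104
add eax, 2 → eax=1+2=3
cmp eax, 9  (cmp 3,9)
jne L0: taken
imul ebx, 9 → ebx=2*9=18
mov ebx, [edx] → ebx=M[104]=12
sub ebx, 5 → ebx=12-5=7
add edx, 4 → edx=104+4=108
add eax, 2 → eax=3+2=5
cmp eax, 9  (cmp 5,9)
jne L0: taken
imul ebx, 9 → ebx=7*9=63
mov ebx, [edx] → ebx=M[108]=17
sub ebx, 5 → ebx=17-5=12
add edx, 4 → edx=108+4=112
add eax, 2 → eax=5+2=7
cmp eax, 9  (cmp 7,9)
jne L0: taken
imul ebx, 9 → ebx=12*9=108
mov ebx, [edx] → ebx=M[112]=12
sub ebx, 5 → ebx=12-5=7
add edx, 4 → edx=112+4=116
add eax, 2 → eax=7+2=9
cmp eax, 9  (cmp 9,9)
jne L0: not taken
and ebx, 255 → ebx=7&255=7
mov [112], ebx → M[112]=7
halt.

116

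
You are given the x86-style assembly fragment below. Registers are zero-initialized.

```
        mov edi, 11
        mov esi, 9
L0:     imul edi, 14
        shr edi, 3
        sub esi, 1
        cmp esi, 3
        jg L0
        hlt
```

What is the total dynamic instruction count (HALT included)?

edi=11
esi=9
edi=11*14=154
edi=154>>3=19
esi=9-1=8
cmp esi, 3  (cmp 8,3)
jg L0: taken
edi=19*14=266
edi=266>>3=33
esi=8-1=7
cmp esi, 3  (cmp 7,3)
jg L0: taken
edi=33*14=462
edi=462>>3=57
esi=7-1=6
cmp esi, 3  (cmp 6,3)
jg L0: taken
edi=57*14=798
edi=798>>3=99
esi=6-1=5
cmp esi, 3  (cmp 5,3)
jg L0: taken
edi=99*14=1386
edi=1386>>3=173
esi=5-1=4
cmp esi, 3  (cmp 4,3)
jg L0: taken
edi=173*14=2422
edi=2422>>3=302
esi=4-1=3
cmp esi, 3  (cmp 3,3)
jg L0: not taken
halt.
Total executed instructions: 33.

33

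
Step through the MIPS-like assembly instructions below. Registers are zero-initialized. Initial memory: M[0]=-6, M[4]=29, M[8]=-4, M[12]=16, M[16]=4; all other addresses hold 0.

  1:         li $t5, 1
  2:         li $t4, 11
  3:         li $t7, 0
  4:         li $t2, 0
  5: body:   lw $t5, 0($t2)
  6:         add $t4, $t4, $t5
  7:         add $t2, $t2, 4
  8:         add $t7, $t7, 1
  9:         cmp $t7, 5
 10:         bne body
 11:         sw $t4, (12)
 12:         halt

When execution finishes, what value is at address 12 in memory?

$t5=1
$t4=11
$t7=0
$t2=0
$t5=M[0]=-6
$t4=11+(-6)=5
$t2=0+4=4
$t7=0+1=1
cmp $t7, 5  (cmp 1,5)
bne body: taken
$t5=M[4]=29
$t4=5+29=34
$t2=4+4=8
$t7=1+1=2
cmp $t7, 5  (cmp 2,5)
bne body: taken
$t5=M[8]=-4
$t4=34+(-4)=30
$t2=8+4=12
$t7=2+1=3
cmp $t7, 5  (cmp 3,5)
bne body: taken
$t5=M[12]=16
$t4=30+16=46
$t2=12+4=16
$t7=3+1=4
cmp $t7, 5  (cmp 4,5)
bne body: taken
$t5=M[16]=4
$t4=46+4=50
$t2=16+4=20
$t7=4+1=5
cmp $t7, 5  (cmp 5,5)
bne body: not taken
sw $t4, (12) → M[12]=50
halt.

50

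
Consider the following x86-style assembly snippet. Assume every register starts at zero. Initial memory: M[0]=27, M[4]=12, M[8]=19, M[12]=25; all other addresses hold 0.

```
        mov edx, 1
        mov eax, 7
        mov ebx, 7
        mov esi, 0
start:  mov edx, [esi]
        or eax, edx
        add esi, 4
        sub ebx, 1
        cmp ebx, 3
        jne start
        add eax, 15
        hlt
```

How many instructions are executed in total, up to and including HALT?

after mov edx, 1: edx=1
after mov eax, 7: eax=7
after mov ebx, 7: ebx=7
after mov esi, 0: esi=0
after mov edx, [esi]: edx=M[0]=27
after or eax, edx: eax=7|27=31
after add esi, 4: esi=0+4=4
after sub ebx, 1: ebx=7-1=6
cmp ebx, 3  (cmp 6,3)
jne start: taken
after mov edx, [esi]: edx=M[4]=12
after or eax, edx: eax=31|12=31
after add esi, 4: esi=4+4=8
after sub ebx, 1: ebx=6-1=5
cmp ebx, 3  (cmp 5,3)
jne start: taken
after mov edx, [esi]: edx=M[8]=19
after or eax, edx: eax=31|19=31
after add esi, 4: esi=8+4=12
after sub ebx, 1: ebx=5-1=4
cmp ebx, 3  (cmp 4,3)
jne start: taken
after mov edx, [esi]: edx=M[12]=25
after or eax, edx: eax=31|25=31
after add esi, 4: esi=12+4=16
after sub ebx, 1: ebx=4-1=3
cmp ebx, 3  (cmp 3,3)
jne start: not taken
after add eax, 15: eax=31+15=46
halt.
Total executed instructions: 30.

30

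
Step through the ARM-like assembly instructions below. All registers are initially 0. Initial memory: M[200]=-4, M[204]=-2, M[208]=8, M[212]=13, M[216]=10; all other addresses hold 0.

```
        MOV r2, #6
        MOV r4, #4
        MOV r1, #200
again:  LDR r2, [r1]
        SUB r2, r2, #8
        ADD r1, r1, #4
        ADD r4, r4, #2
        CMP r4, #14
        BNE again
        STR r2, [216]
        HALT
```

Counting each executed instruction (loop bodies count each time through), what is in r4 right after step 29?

12

after MOV r2, #6: r2=6
after MOV r4, #4: r4=4
after MOV r1, #200: r1=200
after LDR r2, [r1]: r2=M[200]=-4
after SUB r2, r2, #8: r2=(-4)-8=-12
after ADD r1, r1, #4: r1=200+4=204
after ADD r4, r4, #2: r4=4+2=6
CMP r4, #14  (cmp 6,14)
BNE again: taken
after LDR r2, [r1]: r2=M[204]=-2
after SUB r2, r2, #8: r2=(-2)-8=-10
after ADD r1, r1, #4: r1=204+4=208
after ADD r4, r4, #2: r4=6+2=8
CMP r4, #14  (cmp 8,14)
BNE again: taken
after LDR r2, [r1]: r2=M[208]=8
after SUB r2, r2, #8: r2=8-8=0
after ADD r1, r1, #4: r1=208+4=212
after ADD r4, r4, #2: r4=8+2=10
CMP r4, #14  (cmp 10,14)
BNE again: taken
after LDR r2, [r1]: r2=M[212]=13
after SUB r2, r2, #8: r2=13-8=5
after ADD r1, r1, #4: r1=212+4=216
after ADD r4, r4, #2: r4=10+2=12
CMP r4, #14  (cmp 12,14)
BNE again: taken
after LDR r2, [r1]: r2=M[216]=10
after SUB r2, r2, #8: r2=10-8=2
After step 29: r4 = 12.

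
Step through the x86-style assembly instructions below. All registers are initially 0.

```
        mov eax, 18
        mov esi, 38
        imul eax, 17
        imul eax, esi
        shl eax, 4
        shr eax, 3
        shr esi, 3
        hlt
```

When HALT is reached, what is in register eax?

23256

eax=18
esi=38
eax=18*17=306
eax=306*38=11628
eax=11628<<4=186048
eax=186048>>3=23256
esi=38>>3=4
halt.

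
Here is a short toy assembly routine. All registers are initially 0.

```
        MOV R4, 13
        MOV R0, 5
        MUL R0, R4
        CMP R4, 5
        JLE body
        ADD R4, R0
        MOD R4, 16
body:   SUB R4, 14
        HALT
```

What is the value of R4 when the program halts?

0

R4=13
R0=5
R0=5*13=65
CMP R4, 5  (cmp 13,5)
JLE body: not taken
R4=13+65=78
R4=78%16=14
R4=14-14=0
halt.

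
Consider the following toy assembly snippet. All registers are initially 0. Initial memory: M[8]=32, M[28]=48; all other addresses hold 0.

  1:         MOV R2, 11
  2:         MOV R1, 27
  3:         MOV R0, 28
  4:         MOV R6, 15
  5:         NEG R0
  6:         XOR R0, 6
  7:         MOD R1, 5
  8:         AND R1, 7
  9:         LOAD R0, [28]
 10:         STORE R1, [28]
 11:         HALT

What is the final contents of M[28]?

MOV R2, 11 → R2=11
MOV R1, 27 → R1=27
MOV R0, 28 → R0=28
MOV R6, 15 → R6=15
NEG R0 → R0=-(28)=-28
XOR R0, 6 → R0=(-28)^6=-30
MOD R1, 5 → R1=27%5=2
AND R1, 7 → R1=2&7=2
LOAD R0, [28] → R0=M[28]=48
STORE R1, [28] → M[28]=2
halt.

2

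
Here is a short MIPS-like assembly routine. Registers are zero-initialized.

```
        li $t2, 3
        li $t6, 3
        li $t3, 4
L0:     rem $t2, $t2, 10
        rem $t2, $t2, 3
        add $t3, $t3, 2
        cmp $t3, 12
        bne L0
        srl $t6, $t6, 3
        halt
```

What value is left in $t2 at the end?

0

after li $t2, 3: $t2=3
after li $t6, 3: $t6=3
after li $t3, 4: $t3=4
after rem $t2, $t2, 10: $t2=3%10=3
after rem $t2, $t2, 3: $t2=3%3=0
after add $t3, $t3, 2: $t3=4+2=6
cmp $t3, 12  (cmp 6,12)
bne L0: taken
after rem $t2, $t2, 10: $t2=0%10=0
after rem $t2, $t2, 3: $t2=0%3=0
after add $t3, $t3, 2: $t3=6+2=8
cmp $t3, 12  (cmp 8,12)
bne L0: taken
after rem $t2, $t2, 10: $t2=0%10=0
after rem $t2, $t2, 3: $t2=0%3=0
after add $t3, $t3, 2: $t3=8+2=10
cmp $t3, 12  (cmp 10,12)
bne L0: taken
after rem $t2, $t2, 10: $t2=0%10=0
after rem $t2, $t2, 3: $t2=0%3=0
after add $t3, $t3, 2: $t3=10+2=12
cmp $t3, 12  (cmp 12,12)
bne L0: not taken
after srl $t6, $t6, 3: $t6=3>>3=0
halt.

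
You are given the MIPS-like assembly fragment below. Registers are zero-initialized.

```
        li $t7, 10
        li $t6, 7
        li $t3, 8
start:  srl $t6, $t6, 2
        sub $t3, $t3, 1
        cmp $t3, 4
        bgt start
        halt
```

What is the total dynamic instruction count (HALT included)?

20

li $t7, 10 → $t7=10
li $t6, 7 → $t6=7
li $t3, 8 → $t3=8
srl $t6, $t6, 2 → $t6=7>>2=1
sub $t3, $t3, 1 → $t3=8-1=7
cmp $t3, 4  (cmp 7,4)
bgt start: taken
srl $t6, $t6, 2 → $t6=1>>2=0
sub $t3, $t3, 1 → $t3=7-1=6
cmp $t3, 4  (cmp 6,4)
bgt start: taken
srl $t6, $t6, 2 → $t6=0>>2=0
sub $t3, $t3, 1 → $t3=6-1=5
cmp $t3, 4  (cmp 5,4)
bgt start: taken
srl $t6, $t6, 2 → $t6=0>>2=0
sub $t3, $t3, 1 → $t3=5-1=4
cmp $t3, 4  (cmp 4,4)
bgt start: not taken
halt.
Total executed instructions: 20.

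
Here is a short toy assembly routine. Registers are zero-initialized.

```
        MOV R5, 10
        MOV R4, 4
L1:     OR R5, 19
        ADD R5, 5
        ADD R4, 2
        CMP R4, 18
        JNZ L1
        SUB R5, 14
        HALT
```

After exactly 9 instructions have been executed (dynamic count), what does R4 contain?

6

R5=10
R4=4
R5=10|19=27
R5=27+5=32
R4=4+2=6
CMP R4, 18  (cmp 6,18)
JNZ L1: taken
R5=32|19=51
R5=51+5=56
After step 9: R4 = 6.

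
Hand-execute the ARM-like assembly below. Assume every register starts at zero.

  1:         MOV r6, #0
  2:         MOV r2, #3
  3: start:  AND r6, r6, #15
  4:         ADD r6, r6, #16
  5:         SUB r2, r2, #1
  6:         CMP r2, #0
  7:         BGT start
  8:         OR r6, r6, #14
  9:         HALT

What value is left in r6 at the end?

after MOV r6, #0: r6=0
after MOV r2, #3: r2=3
after AND r6, r6, #15: r6=0&15=0
after ADD r6, r6, #16: r6=0+16=16
after SUB r2, r2, #1: r2=3-1=2
CMP r2, #0  (cmp 2,0)
BGT start: taken
after AND r6, r6, #15: r6=16&15=0
after ADD r6, r6, #16: r6=0+16=16
after SUB r2, r2, #1: r2=2-1=1
CMP r2, #0  (cmp 1,0)
BGT start: taken
after AND r6, r6, #15: r6=16&15=0
after ADD r6, r6, #16: r6=0+16=16
after SUB r2, r2, #1: r2=1-1=0
CMP r2, #0  (cmp 0,0)
BGT start: not taken
after OR r6, r6, #14: r6=16|14=30
halt.

30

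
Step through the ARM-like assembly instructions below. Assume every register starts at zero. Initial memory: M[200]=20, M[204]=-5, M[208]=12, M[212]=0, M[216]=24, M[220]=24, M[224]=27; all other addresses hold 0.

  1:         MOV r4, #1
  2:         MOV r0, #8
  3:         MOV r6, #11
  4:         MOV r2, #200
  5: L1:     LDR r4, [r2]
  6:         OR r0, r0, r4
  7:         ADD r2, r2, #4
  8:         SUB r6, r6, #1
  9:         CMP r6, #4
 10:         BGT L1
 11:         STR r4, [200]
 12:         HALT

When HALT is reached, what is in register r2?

after MOV r4, #1: r4=1
after MOV r0, #8: r0=8
after MOV r6, #11: r6=11
after MOV r2, #200: r2=200
after LDR r4, [r2]: r4=M[200]=20
after OR r0, r0, r4: r0=8|20=28
after ADD r2, r2, #4: r2=200+4=204
after SUB r6, r6, #1: r6=11-1=10
CMP r6, #4  (cmp 10,4)
BGT L1: taken
after LDR r4, [r2]: r4=M[204]=-5
after OR r0, r0, r4: r0=28|(-5)=-1
after ADD r2, r2, #4: r2=204+4=208
after SUB r6, r6, #1: r6=10-1=9
CMP r6, #4  (cmp 9,4)
BGT L1: taken
after LDR r4, [r2]: r4=M[208]=12
after OR r0, r0, r4: r0=(-1)|12=-1
after ADD r2, r2, #4: r2=208+4=212
after SUB r6, r6, #1: r6=9-1=8
CMP r6, #4  (cmp 8,4)
BGT L1: taken
after LDR r4, [r2]: r4=M[212]=0
after OR r0, r0, r4: r0=(-1)|0=-1
after ADD r2, r2, #4: r2=212+4=216
after SUB r6, r6, #1: r6=8-1=7
CMP r6, #4  (cmp 7,4)
BGT L1: taken
after LDR r4, [r2]: r4=M[216]=24
after OR r0, r0, r4: r0=(-1)|24=-1
after ADD r2, r2, #4: r2=216+4=220
after SUB r6, r6, #1: r6=7-1=6
CMP r6, #4  (cmp 6,4)
BGT L1: taken
after LDR r4, [r2]: r4=M[220]=24
after OR r0, r0, r4: r0=(-1)|24=-1
after ADD r2, r2, #4: r2=220+4=224
after SUB r6, r6, #1: r6=6-1=5
CMP r6, #4  (cmp 5,4)
BGT L1: taken
after LDR r4, [r2]: r4=M[224]=27
after OR r0, r0, r4: r0=(-1)|27=-1
after ADD r2, r2, #4: r2=224+4=228
after SUB r6, r6, #1: r6=5-1=4
CMP r6, #4  (cmp 4,4)
BGT L1: not taken
STR r4, [200] → M[200]=27
halt.

228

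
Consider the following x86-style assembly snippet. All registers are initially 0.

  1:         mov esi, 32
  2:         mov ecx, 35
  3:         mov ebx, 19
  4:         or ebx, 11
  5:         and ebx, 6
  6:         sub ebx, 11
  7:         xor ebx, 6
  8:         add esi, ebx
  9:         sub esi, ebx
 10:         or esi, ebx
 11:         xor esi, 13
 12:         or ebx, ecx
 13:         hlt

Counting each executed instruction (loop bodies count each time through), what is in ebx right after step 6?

esi=32
ecx=35
ebx=19
ebx=19|11=27
ebx=27&6=2
ebx=2-11=-9
After step 6: ebx = -9.

-9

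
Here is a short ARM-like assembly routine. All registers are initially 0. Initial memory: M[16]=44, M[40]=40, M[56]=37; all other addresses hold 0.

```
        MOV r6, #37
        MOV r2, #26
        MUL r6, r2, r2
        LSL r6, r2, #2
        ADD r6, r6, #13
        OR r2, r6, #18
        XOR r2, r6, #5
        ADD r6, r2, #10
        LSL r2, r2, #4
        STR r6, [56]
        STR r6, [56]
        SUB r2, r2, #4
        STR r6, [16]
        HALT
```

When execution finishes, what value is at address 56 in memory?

after MOV r6, #37: r6=37
after MOV r2, #26: r2=26
after MUL r6, r2, r2: r6=26*26=676
after LSL r6, r2, #2: r6=26<<2=104
after ADD r6, r6, #13: r6=104+13=117
after OR r2, r6, #18: r2=117|18=119
after XOR r2, r6, #5: r2=117^5=112
after ADD r6, r2, #10: r6=112+10=122
after LSL r2, r2, #4: r2=112<<4=1792
STR r6, [56] → M[56]=122
STR r6, [56] → M[56]=122
after SUB r2, r2, #4: r2=1792-4=1788
STR r6, [16] → M[16]=122
halt.

122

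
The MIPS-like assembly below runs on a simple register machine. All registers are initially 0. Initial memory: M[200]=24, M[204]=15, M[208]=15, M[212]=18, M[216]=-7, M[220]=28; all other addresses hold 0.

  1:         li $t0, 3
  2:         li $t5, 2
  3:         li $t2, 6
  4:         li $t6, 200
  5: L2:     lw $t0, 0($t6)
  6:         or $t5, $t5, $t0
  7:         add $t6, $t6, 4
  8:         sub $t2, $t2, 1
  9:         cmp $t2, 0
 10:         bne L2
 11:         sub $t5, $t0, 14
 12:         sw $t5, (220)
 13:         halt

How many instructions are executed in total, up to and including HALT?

$t0=3
$t5=2
$t2=6
$t6=200
$t0=M[200]=24
$t5=2|24=26
$t6=200+4=204
$t2=6-1=5
cmp $t2, 0  (cmp 5,0)
bne L2: taken
$t0=M[204]=15
$t5=26|15=31
$t6=204+4=208
$t2=5-1=4
cmp $t2, 0  (cmp 4,0)
bne L2: taken
$t0=M[208]=15
$t5=31|15=31
$t6=208+4=212
$t2=4-1=3
cmp $t2, 0  (cmp 3,0)
bne L2: taken
$t0=M[212]=18
$t5=31|18=31
$t6=212+4=216
$t2=3-1=2
cmp $t2, 0  (cmp 2,0)
bne L2: taken
$t0=M[216]=-7
$t5=31|(-7)=-1
$t6=216+4=220
$t2=2-1=1
cmp $t2, 0  (cmp 1,0)
bne L2: taken
$t0=M[220]=28
$t5=(-1)|28=-1
$t6=220+4=224
$t2=1-1=0
cmp $t2, 0  (cmp 0,0)
bne L2: not taken
$t5=28-14=14
sw $t5, (220) → M[220]=14
halt.
Total executed instructions: 43.

43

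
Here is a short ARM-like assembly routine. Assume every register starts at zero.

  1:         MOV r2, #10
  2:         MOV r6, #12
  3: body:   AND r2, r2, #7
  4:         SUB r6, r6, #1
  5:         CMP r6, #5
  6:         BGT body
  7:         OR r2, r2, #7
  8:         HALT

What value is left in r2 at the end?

r2=10
r6=12
r2=10&7=2
r6=12-1=11
CMP r6, #5  (cmp 11,5)
BGT body: taken
r2=2&7=2
r6=11-1=10
CMP r6, #5  (cmp 10,5)
BGT body: taken
r2=2&7=2
r6=10-1=9
CMP r6, #5  (cmp 9,5)
BGT body: taken
r2=2&7=2
r6=9-1=8
CMP r6, #5  (cmp 8,5)
BGT body: taken
r2=2&7=2
r6=8-1=7
CMP r6, #5  (cmp 7,5)
BGT body: taken
r2=2&7=2
r6=7-1=6
CMP r6, #5  (cmp 6,5)
BGT body: taken
r2=2&7=2
r6=6-1=5
CMP r6, #5  (cmp 5,5)
BGT body: not taken
r2=2|7=7
halt.

7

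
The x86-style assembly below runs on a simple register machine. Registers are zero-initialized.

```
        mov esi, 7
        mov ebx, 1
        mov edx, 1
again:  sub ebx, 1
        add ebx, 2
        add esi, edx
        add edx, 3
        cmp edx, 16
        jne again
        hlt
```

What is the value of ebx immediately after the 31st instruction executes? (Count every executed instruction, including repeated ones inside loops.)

after mov esi, 7: esi=7
after mov ebx, 1: ebx=1
after mov edx, 1: edx=1
after sub ebx, 1: ebx=1-1=0
after add ebx, 2: ebx=0+2=2
after add esi, edx: esi=7+1=8
after add edx, 3: edx=1+3=4
cmp edx, 16  (cmp 4,16)
jne again: taken
after sub ebx, 1: ebx=2-1=1
after add ebx, 2: ebx=1+2=3
after add esi, edx: esi=8+4=12
after add edx, 3: edx=4+3=7
cmp edx, 16  (cmp 7,16)
jne again: taken
after sub ebx, 1: ebx=3-1=2
after add ebx, 2: ebx=2+2=4
after add esi, edx: esi=12+7=19
after add edx, 3: edx=7+3=10
cmp edx, 16  (cmp 10,16)
jne again: taken
after sub ebx, 1: ebx=4-1=3
after add ebx, 2: ebx=3+2=5
after add esi, edx: esi=19+10=29
after add edx, 3: edx=10+3=13
cmp edx, 16  (cmp 13,16)
jne again: taken
after sub ebx, 1: ebx=5-1=4
after add ebx, 2: ebx=4+2=6
after add esi, edx: esi=29+13=42
after add edx, 3: edx=13+3=16
After step 31: ebx = 6.

6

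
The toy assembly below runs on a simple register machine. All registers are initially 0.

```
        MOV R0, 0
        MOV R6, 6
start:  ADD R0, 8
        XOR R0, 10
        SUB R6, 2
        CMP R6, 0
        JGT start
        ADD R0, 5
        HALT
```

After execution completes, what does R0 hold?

R0=0
R6=6
R0=0+8=8
R0=8^10=2
R6=6-2=4
CMP R6, 0  (cmp 4,0)
JGT start: taken
R0=2+8=10
R0=10^10=0
R6=4-2=2
CMP R6, 0  (cmp 2,0)
JGT start: taken
R0=0+8=8
R0=8^10=2
R6=2-2=0
CMP R6, 0  (cmp 0,0)
JGT start: not taken
R0=2+5=7
halt.

7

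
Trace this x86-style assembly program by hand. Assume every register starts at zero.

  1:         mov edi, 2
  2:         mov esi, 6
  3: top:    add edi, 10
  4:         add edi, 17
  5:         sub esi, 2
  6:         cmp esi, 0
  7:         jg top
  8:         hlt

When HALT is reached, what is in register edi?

edi=2
esi=6
edi=2+10=12
edi=12+17=29
esi=6-2=4
cmp esi, 0  (cmp 4,0)
jg top: taken
edi=29+10=39
edi=39+17=56
esi=4-2=2
cmp esi, 0  (cmp 2,0)
jg top: taken
edi=56+10=66
edi=66+17=83
esi=2-2=0
cmp esi, 0  (cmp 0,0)
jg top: not taken
halt.

83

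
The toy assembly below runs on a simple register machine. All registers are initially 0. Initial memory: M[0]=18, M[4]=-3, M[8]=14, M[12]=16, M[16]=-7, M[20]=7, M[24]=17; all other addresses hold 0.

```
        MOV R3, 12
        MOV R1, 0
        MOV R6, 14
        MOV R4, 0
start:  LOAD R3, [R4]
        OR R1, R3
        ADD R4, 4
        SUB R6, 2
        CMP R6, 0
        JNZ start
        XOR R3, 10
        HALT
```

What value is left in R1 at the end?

R3=12
R1=0
R6=14
R4=0
R3=M[0]=18
R1=0|18=18
R4=0+4=4
R6=14-2=12
CMP R6, 0  (cmp 12,0)
JNZ start: taken
R3=M[4]=-3
R1=18|(-3)=-1
R4=4+4=8
R6=12-2=10
CMP R6, 0  (cmp 10,0)
JNZ start: taken
R3=M[8]=14
R1=(-1)|14=-1
R4=8+4=12
R6=10-2=8
CMP R6, 0  (cmp 8,0)
JNZ start: taken
R3=M[12]=16
R1=(-1)|16=-1
R4=12+4=16
R6=8-2=6
CMP R6, 0  (cmp 6,0)
JNZ start: taken
R3=M[16]=-7
R1=(-1)|(-7)=-1
R4=16+4=20
R6=6-2=4
CMP R6, 0  (cmp 4,0)
JNZ start: taken
R3=M[20]=7
R1=(-1)|7=-1
R4=20+4=24
R6=4-2=2
CMP R6, 0  (cmp 2,0)
JNZ start: taken
R3=M[24]=17
R1=(-1)|17=-1
R4=24+4=28
R6=2-2=0
CMP R6, 0  (cmp 0,0)
JNZ start: not taken
R3=17^10=27
halt.

-1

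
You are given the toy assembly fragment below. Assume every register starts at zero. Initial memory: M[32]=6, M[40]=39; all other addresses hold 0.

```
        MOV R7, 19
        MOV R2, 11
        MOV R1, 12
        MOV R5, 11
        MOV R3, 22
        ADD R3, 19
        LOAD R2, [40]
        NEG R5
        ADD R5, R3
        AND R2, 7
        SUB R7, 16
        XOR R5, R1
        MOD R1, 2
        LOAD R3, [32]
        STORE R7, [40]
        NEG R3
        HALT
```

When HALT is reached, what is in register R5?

after MOV R7, 19: R7=19
after MOV R2, 11: R2=11
after MOV R1, 12: R1=12
after MOV R5, 11: R5=11
after MOV R3, 22: R3=22
after ADD R3, 19: R3=22+19=41
after LOAD R2, [40]: R2=M[40]=39
after NEG R5: R5=-(11)=-11
after ADD R5, R3: R5=(-11)+41=30
after AND R2, 7: R2=39&7=7
after SUB R7, 16: R7=19-16=3
after XOR R5, R1: R5=30^12=18
after MOD R1, 2: R1=12%2=0
after LOAD R3, [32]: R3=M[32]=6
STORE R7, [40] → M[40]=3
after NEG R3: R3=-(6)=-6
halt.

18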